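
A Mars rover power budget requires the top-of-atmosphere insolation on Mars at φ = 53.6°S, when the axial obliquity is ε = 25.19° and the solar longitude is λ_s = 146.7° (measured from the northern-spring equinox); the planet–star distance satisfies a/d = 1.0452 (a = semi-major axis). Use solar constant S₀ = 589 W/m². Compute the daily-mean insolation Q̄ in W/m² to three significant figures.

Solar declination: sin δ = sin ε · sin λ_s = sin 25.19° × sin 146.7° = 0.23368, so δ = +13.514°.
cos H₀ = −tan(-53.6°) tan(+13.514°) = 0.3260, H₀ = 1.2388 rad.
Bracket: H₀ sin φ sin δ + cos φ cos δ sin H₀ = 1.2388×-0.80489×0.23368 + 0.59342×0.97231×0.94538 = -0.233002 + 0.545473 = 0.312471.
Inverse-square distance factor (a/d)² = 1.0452² = 1.092443.
Q̄ = (S₀/π) × 1.092443 × [bracket] = (589/π) × 1.092443 × 0.312471 = 64.00 W/m².

Q̄ ≈ 64.0 W/m²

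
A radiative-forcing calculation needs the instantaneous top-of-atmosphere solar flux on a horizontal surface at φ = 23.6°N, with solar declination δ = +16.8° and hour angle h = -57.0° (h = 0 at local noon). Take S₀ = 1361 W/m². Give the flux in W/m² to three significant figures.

808 W/m²

cos θ_z = sin φ sin δ + cos φ cos δ cos h = 0.115714 + 0.477786 = 0.593500.
Flux = S₀ · cos θ_z = 1361 × 0.593500 = 807.8 W/m².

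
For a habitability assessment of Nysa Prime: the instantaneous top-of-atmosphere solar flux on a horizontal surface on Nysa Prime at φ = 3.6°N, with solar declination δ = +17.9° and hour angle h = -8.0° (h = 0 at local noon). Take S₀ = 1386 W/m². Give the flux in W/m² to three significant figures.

cos θ_z = sin φ sin δ + cos φ cos δ cos h = 0.019299 + 0.940474 = 0.959773.
Flux = S₀ · cos θ_z = 1386 × 0.959773 = 1330 W/m².

1.33e+03 W/m²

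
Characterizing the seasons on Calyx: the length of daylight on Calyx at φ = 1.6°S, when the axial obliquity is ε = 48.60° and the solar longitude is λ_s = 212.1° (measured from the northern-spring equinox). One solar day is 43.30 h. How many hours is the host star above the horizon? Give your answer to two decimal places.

Solar declination: sin δ = sin ε · sin λ_s = sin 48.60° × sin 212.1° = -0.39861, so δ = -23.491°.
cos H₀ = −tan φ · tan δ = −tan(-1.6°) × tan(-23.491°) = -0.0121, so H₀ = 1.5829 rad = 90.70°.
Daylight = 2H₀/(2π) × 43.30 h = (1.5829/π) × 43.30 = 21.82 h.

21.82 h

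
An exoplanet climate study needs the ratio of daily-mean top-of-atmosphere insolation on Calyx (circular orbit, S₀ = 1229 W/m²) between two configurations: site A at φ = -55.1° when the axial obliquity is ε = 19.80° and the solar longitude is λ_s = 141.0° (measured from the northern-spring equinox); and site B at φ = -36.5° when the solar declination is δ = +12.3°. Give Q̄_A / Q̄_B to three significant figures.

Q̄_A / Q̄_B ≈ 0.523

— Configuration A (φ=-55.1°):
Solar declination: sin δ = sin ε · sin λ_s = sin 19.80° × sin 141.0° = 0.21317, so δ = +12.308°.
cos H₀ = −tan(-55.1°) tan(+12.308°) = 0.3128, H₀ = 1.2527 rad.
Bracket: H₀ sin φ sin δ + cos φ cos δ sin H₀ = 1.2527×-0.82015×0.21317 + 0.57215×0.97701×0.94983 = -0.219011 + 0.530951 = 0.311940.
Q̄ = (S₀/π) × [bracket] = (1229/π) × 0.311940 = 122.03 W/m².
— Configuration B (φ=-36.5°):
cos H₀ = −tan(-36.5°) tan(+12.300°) = 0.1613, H₀ = 1.4088 rad.
Bracket: H₀ sin φ sin δ + cos φ cos δ sin H₀ = 1.4088×-0.59482×0.21303 + 0.80386×0.97705×0.98690 = -0.178515 + 0.775123 = 0.596608.
Q̄ = (S₀/π) × [bracket] = (1229/π) × 0.596608 = 233.39 W/m².
Ratio Q̄_A / Q̄_B = 122.03 / 233.39 = 0.5229.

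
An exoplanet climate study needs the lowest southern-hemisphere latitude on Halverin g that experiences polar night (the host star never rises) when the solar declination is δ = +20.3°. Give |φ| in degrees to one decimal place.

Polar night requires cos H₀ = −tan φ tan δ ≥ 1, i.e. tan φ tan δ ≤ −1.
The boundary is |tan φ| · |tan δ| = 1, so |φ| = 90° − |δ| = 90° − 20.3° = 69.7° in the southern hemisphere.

|φ| = 69.7°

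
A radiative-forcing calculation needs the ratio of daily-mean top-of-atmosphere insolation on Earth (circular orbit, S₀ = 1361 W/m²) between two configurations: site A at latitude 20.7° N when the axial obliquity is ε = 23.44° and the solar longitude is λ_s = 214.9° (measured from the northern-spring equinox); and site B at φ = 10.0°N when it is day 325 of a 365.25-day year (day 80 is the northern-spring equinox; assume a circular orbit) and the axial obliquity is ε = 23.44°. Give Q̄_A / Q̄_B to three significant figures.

Q̄_A / Q̄_B ≈ 0.950

— Configuration A (φ=+20.7°):
Solar declination: sin δ = sin ε · sin λ_s = sin 23.44° × sin 214.9° = -0.22759, so δ = -13.155°.
cos H₀ = −tan(+20.7°) tan(-13.155°) = 0.0883, H₀ = 1.4824 rad.
Bracket: H₀ sin φ sin δ + cos φ cos δ sin H₀ = 1.4824×0.35347×-0.22759 + 0.93544×0.97376×0.99609 = -0.119254 + 0.907332 = 0.788078.
Q̄ = (S₀/π) × [bracket] = (1361/π) × 0.788078 = 341.41 W/m².
— Configuration B (φ=+10.0°):
Solar longitude: λ_s = 360° × (325 − 80)/365.25 = 241.478°.
sin δ = sin 23.44° × sin 241.478° = -0.34951, so δ = -20.457°.
cos H₀ = −tan(+10.0°) tan(-20.457°) = 0.0658, H₀ = 1.5050 rad.
Bracket: H₀ sin φ sin δ + cos φ cos δ sin H₀ = 1.5050×0.17365×-0.34951 + 0.98481×0.93693×0.99783 = -0.091342 + 0.920696 = 0.829354.
Q̄ = (S₀/π) × [bracket] = (1361/π) × 0.829354 = 359.29 W/m².
Ratio Q̄_A / Q̄_B = 341.41 / 359.29 = 0.9502.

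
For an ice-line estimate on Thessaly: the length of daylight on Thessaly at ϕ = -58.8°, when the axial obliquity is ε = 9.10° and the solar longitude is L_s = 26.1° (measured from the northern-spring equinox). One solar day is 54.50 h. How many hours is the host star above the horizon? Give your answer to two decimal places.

Solar declination: sin δ = sin ε · sin L_s = sin 9.10° × sin 26.1° = 0.06958, so δ = +3.990°.
cos h₀ = −tan ϕ · tan δ = −tan(-58.8°) × tan(+3.990°) = 0.1152, so h₀ = 1.4554 rad = 83.39°.
Daylight = 2h₀/(2π) × 54.50 h = (1.4554/π) × 54.50 = 25.25 h.

25.25 h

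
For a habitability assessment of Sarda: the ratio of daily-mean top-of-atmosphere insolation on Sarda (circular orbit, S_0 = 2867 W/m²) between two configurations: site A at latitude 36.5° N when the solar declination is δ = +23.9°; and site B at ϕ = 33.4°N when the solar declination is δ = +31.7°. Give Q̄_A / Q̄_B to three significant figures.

— Configuration A (ϕ=+36.5°):
cos h₀ = −tan(+36.5°) tan(+23.900°) = -0.3279, h₀ = 1.9049 rad.
Bracket: h₀ sin ϕ sin δ + cos ϕ cos δ sin h₀ = 1.9049×0.59482×0.40514 + 0.80386×0.91425×0.94471 = 0.459053 + 0.694295 = 1.153348.
Q̄ = (S_0/π) × [bracket] = (2867/π) × 1.153348 = 1052.5 W/m².
— Configuration B (ϕ=+33.4°):
cos h₀ = −tan(+33.4°) tan(+31.700°) = -0.4072, h₀ = 1.9902 rad.
Bracket: h₀ sin ϕ sin δ + cos ϕ cos δ sin h₀ = 1.9902×0.55048×0.52547 + 0.83485×0.85081×0.91332 = 0.575687 + 0.648730 = 1.224417.
Q̄ = (S_0/π) × [bracket] = (2867/π) × 1.224417 = 1117.4 W/m².
Ratio Q̄_A / Q̄_B = 1052.5 / 1117.4 = 0.9419.

Q̄_A / Q̄_B ≈ 0.942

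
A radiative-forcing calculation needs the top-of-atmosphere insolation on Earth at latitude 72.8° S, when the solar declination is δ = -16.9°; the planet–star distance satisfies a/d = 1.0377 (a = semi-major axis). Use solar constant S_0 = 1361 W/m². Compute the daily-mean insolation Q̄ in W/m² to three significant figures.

Q̄ ≈ 407 W/m²

cos h₀ = −tan(-72.8°) tan(-16.900°) = -0.9815, h₀ = 2.9489 rad.
Bracket: h₀ sin ϕ sin δ + cos ϕ cos δ sin h₀ = 2.9489×-0.95528×-0.29070 + 0.29571×0.95681×0.19149 = 0.818909 + 0.054180 = 0.873089.
Inverse-square distance factor (a/d)² = 1.0377² = 1.076821.
Q̄ = (S_0/π) × 1.076821 × [bracket] = (1361/π) × 1.076821 × 0.873089 = 407.3 W/m².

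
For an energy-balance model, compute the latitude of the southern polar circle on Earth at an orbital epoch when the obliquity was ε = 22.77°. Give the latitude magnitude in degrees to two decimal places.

67.23°

The polar circle is the lowest latitude that experiences at least one full rotation of continuous darkness at the northern-summer solstice; it lies at |ϕ| = 90° − ε = 90° − 22.77° = 67.23°.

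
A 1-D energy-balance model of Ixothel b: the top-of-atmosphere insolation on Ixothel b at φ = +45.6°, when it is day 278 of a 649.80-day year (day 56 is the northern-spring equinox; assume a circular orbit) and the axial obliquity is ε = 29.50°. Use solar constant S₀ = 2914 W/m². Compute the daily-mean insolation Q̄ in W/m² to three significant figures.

Solar longitude: λ_s = 360° × (278 − 56)/649.80 = 122.992°.
sin δ = sin 29.50° × sin 122.992° = 0.41302, so δ = +24.395°.
cos H₀ = −tan(+45.6°) tan(+24.395°) = -0.4631, H₀ = 2.0523 rad.
Bracket: H₀ sin φ sin δ + cos φ cos δ sin H₀ = 2.0523×0.71447×0.41302 + 0.69966×0.91072×0.88630 = 0.605614 + 0.564745 = 1.170359.
Q̄ = (S₀/π) × [bracket] = (2914/π) × 1.170359 = 1086 W/m².

Q̄ ≈ 1.09e+03 W/m²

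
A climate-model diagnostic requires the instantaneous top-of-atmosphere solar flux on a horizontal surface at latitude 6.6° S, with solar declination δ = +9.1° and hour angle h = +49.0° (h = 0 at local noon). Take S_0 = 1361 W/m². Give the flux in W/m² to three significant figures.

cos θ_z = sin ϕ sin δ + cos ϕ cos δ cos h = -0.018178 + 0.643509 = 0.625331.
Flux = S_0 · cos θ_z = 1361 × 0.625331 = 851.1 W/m².

851 W/m²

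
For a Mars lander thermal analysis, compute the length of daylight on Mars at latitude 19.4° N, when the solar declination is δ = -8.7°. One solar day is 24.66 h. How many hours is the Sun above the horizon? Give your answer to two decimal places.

11.91 h

cos H₀ = −tan φ · tan δ = −tan(+19.4°) × tan(-8.700°) = 0.0539, so H₀ = 1.5169 rad = 86.91°.
Daylight = 2H₀/(2π) × 24.66 h = (1.5169/π) × 24.66 = 11.91 h.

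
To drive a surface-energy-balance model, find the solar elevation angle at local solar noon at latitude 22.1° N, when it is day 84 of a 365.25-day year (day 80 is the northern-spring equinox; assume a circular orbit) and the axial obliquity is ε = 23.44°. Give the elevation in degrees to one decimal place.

69.5°

Solar longitude: λ_s = 360° × (84 − 80)/365.25 = 3.943°.
sin δ = sin 23.44° × sin 3.943° = 0.02735, so δ = +1.567°.
At local noon the hour angle is zero, so the zenith angle equals |φ − δ| = |+22.1° − (+1.567°)| = 20.533°.
Elevation = 90° − 20.533° = 69.5°.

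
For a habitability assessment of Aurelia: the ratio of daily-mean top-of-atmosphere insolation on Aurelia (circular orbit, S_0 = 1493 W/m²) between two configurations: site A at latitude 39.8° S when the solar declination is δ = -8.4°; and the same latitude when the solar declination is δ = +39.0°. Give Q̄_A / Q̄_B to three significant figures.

— Configuration A (ϕ=-39.8°):
cos h₀ = −tan(-39.8°) tan(-8.400°) = -0.1230, h₀ = 1.6941 rad.
Bracket: h₀ sin ϕ sin δ + cos ϕ cos δ sin h₀ = 1.6941×-0.64011×-0.14608 + 0.76828×0.98927×0.99240 = 0.158411 + 0.754260 = 0.912671.
Q̄ = (S_0/π) × [bracket] = (1493/π) × 0.912671 = 433.73 W/m².
— Configuration B (ϕ=-39.8°):
cos h₀ = −tan(-39.8°) tan(+39.000°) = 0.6747, h₀ = 0.8303 rad.
Bracket: h₀ sin ϕ sin δ + cos ϕ cos δ sin h₀ = 0.8303×-0.64011×0.62932 + 0.76828×0.77715×0.73810 = -0.334473 + 0.440696 = 0.106223.
Q̄ = (S_0/π) × [bracket] = (1493/π) × 0.106223 = 50.481 W/m².
Ratio Q̄_A / Q̄_B = 433.73 / 50.481 = 8.592.

Q̄_A / Q̄_B ≈ 8.59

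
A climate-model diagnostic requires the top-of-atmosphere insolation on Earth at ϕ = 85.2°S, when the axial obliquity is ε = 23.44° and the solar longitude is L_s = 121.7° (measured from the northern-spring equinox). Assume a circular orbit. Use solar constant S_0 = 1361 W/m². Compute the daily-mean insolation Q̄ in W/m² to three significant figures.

Solar declination: sin δ = sin ε · sin L_s = sin 23.44° × sin 121.7° = 0.33844, so δ = +19.782°.
cos h₀ = −tan(-85.2°) tan(+19.782°) = 4.2832 ≥ 1 ⇒ polar night, h₀ = 0 and Q̄ = 0.

Q̄ ≈ 0.00 W/m²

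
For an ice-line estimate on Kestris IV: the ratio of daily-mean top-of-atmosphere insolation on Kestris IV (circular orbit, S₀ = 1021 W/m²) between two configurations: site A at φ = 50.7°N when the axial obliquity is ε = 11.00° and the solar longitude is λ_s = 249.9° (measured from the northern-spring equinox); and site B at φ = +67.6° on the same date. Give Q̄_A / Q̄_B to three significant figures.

Q̄_A / Q̄_B ≈ 2.77

— Configuration A (φ=+50.7°):
Solar declination: sin δ = sin ε · sin λ_s = sin 11.00° × sin 249.9° = -0.17919, so δ = -10.322°.
cos H₀ = −tan(+50.7°) tan(-10.322°) = 0.2225, H₀ = 1.3464 rad.
Bracket: H₀ sin φ sin δ + cos φ cos δ sin H₀ = 1.3464×0.77384×-0.17919 + 0.63338×0.98381×0.97493 = -0.186698 + 0.607504 = 0.420806.
Q̄ = (S₀/π) × [bracket] = (1021/π) × 0.420806 = 136.76 W/m².
— Configuration B (φ=+67.6°):
cos H₀ = −tan(+67.6°) tan(-10.322°) = 0.4419, H₀ = 1.1131 rad.
Bracket: H₀ sin φ sin δ + cos φ cos δ sin H₀ = 1.1131×0.92455×-0.17919 + 0.38107×0.98381×0.89707 = -0.184407 + 0.336312 = 0.151905.
Q̄ = (S₀/π) × [bracket] = (1021/π) × 0.151905 = 49.368 W/m².
Ratio Q̄_A / Q̄_B = 136.76 / 49.368 = 2.770.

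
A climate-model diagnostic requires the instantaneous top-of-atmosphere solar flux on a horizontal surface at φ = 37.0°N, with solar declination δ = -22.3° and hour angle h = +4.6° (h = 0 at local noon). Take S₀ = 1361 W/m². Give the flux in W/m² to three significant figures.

692 W/m²

cos θ_z = sin φ sin δ + cos φ cos δ cos h = -0.228362 + 0.736525 = 0.508163.
Flux = S₀ · cos θ_z = 1361 × 0.508163 = 691.6 W/m².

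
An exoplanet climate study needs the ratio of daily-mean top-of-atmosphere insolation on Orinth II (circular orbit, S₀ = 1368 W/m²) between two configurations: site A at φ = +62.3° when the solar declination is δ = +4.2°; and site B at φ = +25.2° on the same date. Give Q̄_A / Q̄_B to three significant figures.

— Configuration A (φ=+62.3°):
cos H₀ = −tan(+62.3°) tan(+4.200°) = -0.1399, H₀ = 1.7111 rad.
Bracket: H₀ sin φ sin δ + cos φ cos δ sin H₀ = 1.7111×0.88539×0.07324 + 0.46484×0.99731×0.99017 = 0.110958 + 0.459032 = 0.569990.
Q̄ = (S₀/π) × [bracket] = (1368/π) × 0.569990 = 248.20 W/m².
— Configuration B (φ=+25.2°):
cos H₀ = −tan(+25.2°) tan(+4.200°) = -0.0346, H₀ = 1.6054 rad.
Bracket: H₀ sin φ sin δ + cos φ cos δ sin H₀ = 1.6054×0.42578×0.07324 + 0.90483×0.99731×0.99940 = 0.050063 + 0.901855 = 0.951918.
Q̄ = (S₀/π) × [bracket] = (1368/π) × 0.951918 = 414.51 W/m².
Ratio Q̄_A / Q̄_B = 248.20 / 414.51 = 0.5988.

Q̄_A / Q̄_B ≈ 0.599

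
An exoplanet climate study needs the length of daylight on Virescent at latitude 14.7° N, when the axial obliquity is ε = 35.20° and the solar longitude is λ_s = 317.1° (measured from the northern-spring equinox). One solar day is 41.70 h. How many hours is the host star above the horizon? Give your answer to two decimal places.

Solar declination: sin δ = sin ε · sin λ_s = sin 35.20° × sin 317.1° = -0.39239, so δ = -23.103°.
cos H₀ = −tan φ · tan δ = −tan(+14.7°) × tan(-23.103°) = 0.1119, so H₀ = 1.4586 rad = 83.57°.
Daylight = 2H₀/(2π) × 41.70 h = (1.4586/π) × 41.70 = 19.36 h.

19.36 h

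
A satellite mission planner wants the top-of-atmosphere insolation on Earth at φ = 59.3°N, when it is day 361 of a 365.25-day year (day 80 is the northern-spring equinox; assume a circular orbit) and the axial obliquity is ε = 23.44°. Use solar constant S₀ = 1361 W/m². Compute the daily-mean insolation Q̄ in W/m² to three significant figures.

Solar longitude: λ_s = 360° × (361 − 80)/365.25 = 276.961°.
sin δ = sin 23.44° × sin 276.961° = -0.39486, so δ = -23.257°.
cos H₀ = −tan(+59.3°) tan(-23.257°) = 0.7238, H₀ = 0.7615 rad.
Bracket: H₀ sin φ sin δ + cos φ cos δ sin H₀ = 0.7615×0.85985×-0.39486 + 0.51054×0.91874×0.68998 = -0.258545 + 0.323638 = 0.065093.
Q̄ = (S₀/π) × [bracket] = (1361/π) × 0.065093 = 28.20 W/m².

Q̄ ≈ 28.2 W/m²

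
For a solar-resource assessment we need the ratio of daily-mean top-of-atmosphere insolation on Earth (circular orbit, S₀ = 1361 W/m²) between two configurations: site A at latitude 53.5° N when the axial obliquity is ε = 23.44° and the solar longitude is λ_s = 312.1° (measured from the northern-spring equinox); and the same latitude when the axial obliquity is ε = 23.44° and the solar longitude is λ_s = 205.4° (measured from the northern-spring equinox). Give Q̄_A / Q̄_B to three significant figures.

Q̄_A / Q̄_B ≈ 0.636

— Configuration A (φ=+53.5°):
Solar declination: sin δ = sin ε · sin λ_s = sin 23.44° × sin 312.1° = -0.29515, so δ = -17.166°.
cos H₀ = −tan(+53.5°) tan(-17.166°) = 0.4175, H₀ = 1.1401 rad.
Bracket: H₀ sin φ sin δ + cos φ cos δ sin H₀ = 1.1401×0.80386×-0.29515 + 0.59482×0.95545×0.90869 = -0.270499 + 0.516427 = 0.245928.
Q̄ = (S₀/π) × [bracket] = (1361/π) × 0.245928 = 106.54 W/m².
— Configuration B (φ=+53.5°):
Solar declination: sin δ = sin ε · sin λ_s = sin 23.44° × sin 205.4° = -0.17063, so δ = -9.824°.
cos H₀ = −tan(+53.5°) tan(-9.824°) = 0.2340, H₀ = 1.3346 rad.
Bracket: H₀ sin φ sin δ + cos φ cos δ sin H₀ = 1.3346×0.80386×-0.17063 + 0.59482×0.98534×0.97223 = -0.183057 + 0.569824 = 0.386767.
Q̄ = (S₀/π) × [bracket] = (1361/π) × 0.386767 = 167.56 W/m².
Ratio Q̄_A / Q̄_B = 106.54 / 167.56 = 0.6358.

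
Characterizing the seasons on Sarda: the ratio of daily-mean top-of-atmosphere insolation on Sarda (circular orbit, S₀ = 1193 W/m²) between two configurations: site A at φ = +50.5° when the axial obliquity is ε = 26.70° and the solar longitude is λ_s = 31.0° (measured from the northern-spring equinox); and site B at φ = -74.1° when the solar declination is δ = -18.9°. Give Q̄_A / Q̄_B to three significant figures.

— Configuration A (φ=+50.5°):
Solar declination: sin δ = sin ε · sin λ_s = sin 26.70° × sin 31.0° = 0.23142, so δ = +13.380°.
cos H₀ = −tan(+50.5°) tan(+13.380°) = -0.2886, H₀ = 1.8635 rad.
Bracket: H₀ sin φ sin δ + cos φ cos δ sin H₀ = 1.8635×0.77162×0.23142 + 0.63608×0.97285×0.95746 = 0.332762 + 0.592486 = 0.925248.
Q̄ = (S₀/π) × [bracket] = (1193/π) × 0.925248 = 351.36 W/m².
— Configuration B (φ=-74.1°):
cos H₀ = −tan(-74.1°) tan(-18.900°) = -1.2019 ≤ −1 ⇒ polar day, H₀ = π.
Bracket: H₀ sin φ sin δ + cos φ cos δ sin H₀ = 3.1416×-0.96174×-0.32392 + 0.27396×0.94609×0.00000 = 0.978693 + 0.000000 = 0.978693.
Q̄ = (S₀/π) × [bracket] = (1193/π) × 0.978693 = 371.65 W/m².
Ratio Q̄_A / Q̄_B = 351.36 / 371.65 = 0.9454.

Q̄_A / Q̄_B ≈ 0.945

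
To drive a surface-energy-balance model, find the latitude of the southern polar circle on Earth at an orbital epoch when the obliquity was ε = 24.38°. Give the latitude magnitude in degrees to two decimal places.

65.62°

The polar circle is the lowest latitude that experiences at least one full rotation of continuous darkness at the northern-summer solstice; it lies at |ϕ| = 90° − ε = 90° − 24.38° = 65.62°.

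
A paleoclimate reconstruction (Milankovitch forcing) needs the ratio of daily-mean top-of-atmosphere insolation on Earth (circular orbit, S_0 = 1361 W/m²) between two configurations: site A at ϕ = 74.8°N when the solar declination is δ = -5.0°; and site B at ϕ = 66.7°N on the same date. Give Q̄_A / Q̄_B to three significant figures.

Q̄_A / Q̄_B ≈ 0.516

— Configuration A (ϕ=+74.8°):
cos h₀ = −tan(+74.8°) tan(-5.000°) = 0.3220, h₀ = 1.2429 rad.
Bracket: h₀ sin ϕ sin δ + cos ϕ cos δ sin h₀ = 1.2429×0.96502×-0.08716 + 0.26219×0.99619×0.94674 = -0.104542 + 0.247280 = 0.142738.
Q̄ = (S_0/π) × [bracket] = (1361/π) × 0.142738 = 61.837 W/m².
— Configuration B (ϕ=+66.7°):
cos h₀ = −tan(+66.7°) tan(-5.000°) = 0.2031, h₀ = 1.3662 rad.
Bracket: h₀ sin ϕ sin δ + cos ϕ cos δ sin h₀ = 1.3662×0.91845×-0.08716 + 0.39555×0.99619×0.97915 = -0.109367 + 0.385827 = 0.276460.
Q̄ = (S_0/π) × [bracket] = (1361/π) × 0.276460 = 119.77 W/m².
Ratio Q̄_A / Q̄_B = 61.837 / 119.77 = 0.5163.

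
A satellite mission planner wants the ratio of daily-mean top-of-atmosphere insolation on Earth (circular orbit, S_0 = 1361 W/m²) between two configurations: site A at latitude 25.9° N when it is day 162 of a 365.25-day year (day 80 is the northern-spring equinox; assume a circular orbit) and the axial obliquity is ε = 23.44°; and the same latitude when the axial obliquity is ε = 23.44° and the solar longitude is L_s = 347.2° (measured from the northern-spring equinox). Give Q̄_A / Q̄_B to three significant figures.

— Configuration A (ϕ=+25.9°):
Solar longitude: L_s = 360° × (162 − 80)/365.25 = 80.821°.
sin δ = sin 23.44° × sin 80.821° = 0.39270, so δ = +23.122°.
cos h₀ = −tan(+25.9°) tan(+23.122°) = -0.2073, h₀ = 1.7796 rad.
Bracket: h₀ sin ϕ sin δ + cos ϕ cos δ sin h₀ = 1.7796×0.43680×0.39270 + 0.89956×0.91967×0.97827 = 0.305257 + 0.809321 = 1.114578.
Q̄ = (S_0/π) × [bracket] = (1361/π) × 1.114578 = 482.86 W/m².
— Configuration B (ϕ=+25.9°):
Solar declination: sin δ = sin ε · sin L_s = sin 23.44° × sin 347.2° = -0.08813, so δ = -5.056°.
cos h₀ = −tan(+25.9°) tan(-5.056°) = 0.0430, h₀ = 1.5278 rad.
Bracket: h₀ sin ϕ sin δ + cos ϕ cos δ sin h₀ = 1.5278×0.43680×-0.08813 + 0.89956×0.99611×0.99908 = -0.058813 + 0.895236 = 0.836423.
Q̄ = (S_0/π) × [bracket] = (1361/π) × 0.836423 = 362.35 W/m².
Ratio Q̄_A / Q̄_B = 482.86 / 362.35 = 1.333.

Q̄_A / Q̄_B ≈ 1.33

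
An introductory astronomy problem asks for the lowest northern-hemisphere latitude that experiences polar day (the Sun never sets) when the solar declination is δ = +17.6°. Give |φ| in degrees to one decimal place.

|φ| = 72.4°

Polar day requires cos H₀ = −tan φ tan δ ≤ −1, i.e. tan φ tan δ ≥ 1.
The boundary is |tan φ| · |tan δ| = 1, so |φ| = 90° − |δ| = 90° − 17.6° = 72.4° in the northern hemisphere.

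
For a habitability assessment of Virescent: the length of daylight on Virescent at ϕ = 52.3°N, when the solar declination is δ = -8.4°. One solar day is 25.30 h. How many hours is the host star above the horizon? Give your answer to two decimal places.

cos h₀ = −tan ϕ · tan δ = −tan(+52.3°) × tan(-8.400°) = 0.1911, so h₀ = 1.3786 rad = 78.99°.
Daylight = 2h₀/(2π) × 25.30 h = (1.3786/π) × 25.30 = 11.10 h.

11.10 h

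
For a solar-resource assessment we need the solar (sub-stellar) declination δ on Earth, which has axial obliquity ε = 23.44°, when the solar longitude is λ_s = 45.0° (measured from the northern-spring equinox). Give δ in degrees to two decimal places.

sin δ = sin ε · sin λ_s = sin 23.44° × sin 45.0° = 0.281279.
δ = arcsin(0.281279) = +16.34°.

δ = +16.34°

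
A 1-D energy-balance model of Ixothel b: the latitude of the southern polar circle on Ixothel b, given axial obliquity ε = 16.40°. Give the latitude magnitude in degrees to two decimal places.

73.60°

The polar circle is the lowest latitude that experiences at least one full rotation of continuous darkness at the northern-summer solstice; it lies at |φ| = 90° − ε = 90° − 16.40° = 73.60°.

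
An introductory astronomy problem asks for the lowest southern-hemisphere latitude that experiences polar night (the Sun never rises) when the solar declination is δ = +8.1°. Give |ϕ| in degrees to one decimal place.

|ϕ| = 81.9°

Polar night requires cos h₀ = −tan ϕ tan δ ≥ 1, i.e. tan ϕ tan δ ≤ −1.
The boundary is |tan ϕ| · |tan δ| = 1, so |ϕ| = 90° − |δ| = 90° − 8.1° = 81.9° in the southern hemisphere.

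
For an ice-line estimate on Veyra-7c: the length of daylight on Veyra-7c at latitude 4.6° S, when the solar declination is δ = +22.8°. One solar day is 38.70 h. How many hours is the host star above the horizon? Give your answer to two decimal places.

cos h₀ = −tan ϕ · tan δ = −tan(-4.6°) × tan(+22.800°) = 0.0338, so h₀ = 1.5370 rad = 88.06°.
Daylight = 2h₀/(2π) × 38.70 h = (1.5370/π) × 38.70 = 18.93 h.

18.93 h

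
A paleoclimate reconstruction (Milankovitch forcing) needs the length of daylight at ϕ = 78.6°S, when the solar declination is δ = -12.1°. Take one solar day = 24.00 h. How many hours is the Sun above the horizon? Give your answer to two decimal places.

24.00 h

Sunrise equation: cos h₀ = −tan ϕ · tan δ = -1.0632 ≤ −1, so the Sun never sets (polar day) and h₀ = π.
Daylight = 2h₀/(2π) × 24.00 h = (3.1416/π) × 24.00 = 24.00 h.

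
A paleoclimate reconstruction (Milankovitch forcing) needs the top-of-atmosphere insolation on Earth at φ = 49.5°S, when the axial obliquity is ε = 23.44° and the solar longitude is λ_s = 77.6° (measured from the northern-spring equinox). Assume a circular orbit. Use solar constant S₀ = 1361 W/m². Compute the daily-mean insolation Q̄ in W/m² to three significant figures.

Solar declination: sin δ = sin ε · sin λ_s = sin 23.44° × sin 77.6° = 0.38851, so δ = +22.862°.
cos H₀ = −tan(-49.5°) tan(+22.862°) = 0.4937, H₀ = 1.0545 rad.
Bracket: H₀ sin φ sin δ + cos φ cos δ sin H₀ = 1.0545×-0.76041×0.38851 + 0.64945×0.92144×0.86965 = -0.311528 + 0.520424 = 0.208896.
Q̄ = (S₀/π) × [bracket] = (1361/π) × 0.208896 = 90.50 W/m².

Q̄ ≈ 90.5 W/m²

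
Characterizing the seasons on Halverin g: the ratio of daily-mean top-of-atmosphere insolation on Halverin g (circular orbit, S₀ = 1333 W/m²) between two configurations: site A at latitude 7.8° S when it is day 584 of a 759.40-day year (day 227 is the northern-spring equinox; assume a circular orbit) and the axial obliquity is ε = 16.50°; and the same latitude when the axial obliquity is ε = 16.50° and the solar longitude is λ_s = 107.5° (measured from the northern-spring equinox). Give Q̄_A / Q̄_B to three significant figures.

— Configuration A (φ=-7.8°):
Solar longitude: λ_s = 360° × (584 − 227)/759.40 = 169.239°.
sin δ = sin 16.50° × sin 169.239° = 0.05303, so δ = +3.040°.
cos H₀ = −tan(-7.8°) tan(+3.040°) = 0.0073, H₀ = 1.5635 rad.
Bracket: H₀ sin φ sin δ + cos φ cos δ sin H₀ = 1.5635×-0.13572×0.05303 + 0.99075×0.99859×0.99997 = -0.011253 + 0.989323 = 0.978070.
Q̄ = (S₀/π) × [bracket] = (1333/π) × 0.978070 = 415.00 W/m².
— Configuration B (φ=-7.8°):
Solar declination: sin δ = sin ε · sin λ_s = sin 16.50° × sin 107.5° = 0.27087, so δ = +15.716°.
cos H₀ = −tan(-7.8°) tan(+15.716°) = 0.0385, H₀ = 1.5322 rad.
Bracket: H₀ sin φ sin δ + cos φ cos δ sin H₀ = 1.5322×-0.13572×0.27087 + 0.99075×0.96262×0.99926 = -0.056327 + 0.953010 = 0.896683.
Q̄ = (S₀/π) × [bracket] = (1333/π) × 0.896683 = 380.47 W/m².
Ratio Q̄_A / Q̄_B = 415.00 / 380.47 = 1.091.

Q̄_A / Q̄_B ≈ 1.09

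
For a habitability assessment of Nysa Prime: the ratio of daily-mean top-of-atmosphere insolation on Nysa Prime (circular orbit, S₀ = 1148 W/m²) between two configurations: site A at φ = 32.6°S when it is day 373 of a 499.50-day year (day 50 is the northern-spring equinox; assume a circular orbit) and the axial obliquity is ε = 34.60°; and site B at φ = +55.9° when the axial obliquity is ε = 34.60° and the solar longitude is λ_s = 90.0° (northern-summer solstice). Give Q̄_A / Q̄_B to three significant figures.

Q̄_A / Q̄_B ≈ 0.795

— Configuration A (φ=-32.6°):
Solar longitude: λ_s = 360° × (373 − 50)/499.50 = 232.793°.
sin δ = sin 34.60° × sin 232.793° = -0.45226, so δ = -26.889°.
cos H₀ = −tan(-32.6°) tan(-26.889°) = -0.3243, H₀ = 1.9011 rad.
Bracket: H₀ sin φ sin δ + cos φ cos δ sin H₀ = 1.9011×-0.53877×-0.45226 + 0.84245×0.89189×0.94596 = 0.463230 + 0.710769 = 1.173999.
Q̄ = (S₀/π) × [bracket] = (1148/π) × 1.173999 = 429.00 W/m².
— Configuration B (φ=+55.9°):
Solar declination: sin δ = sin ε · sin λ_s = sin 34.60° × sin 90.0° = 0.56784, so δ = +34.600°.
cos H₀ = −tan(+55.9°) tan(+34.600°) = -1.0189 ≤ −1 ⇒ polar day, H₀ = π.
Bracket: H₀ sin φ sin δ + cos φ cos δ sin H₀ = 3.1416×0.82806×0.56784 + 0.56064×0.82314×0.00000 = 1.477198 + 0.000000 = 1.477198.
Q̄ = (S₀/π) × [bracket] = (1148/π) × 1.477198 = 539.80 W/m².
Ratio Q̄_A / Q̄_B = 429.00 / 539.80 = 0.7947.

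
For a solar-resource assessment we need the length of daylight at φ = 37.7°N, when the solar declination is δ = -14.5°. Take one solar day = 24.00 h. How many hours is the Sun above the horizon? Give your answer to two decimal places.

10.46 h

cos H₀ = −tan φ · tan δ = −tan(+37.7°) × tan(-14.500°) = 0.1999, so H₀ = 1.3696 rad = 78.47°.
Daylight = 2H₀/(2π) × 24.00 h = (1.3696/π) × 24.00 = 10.46 h.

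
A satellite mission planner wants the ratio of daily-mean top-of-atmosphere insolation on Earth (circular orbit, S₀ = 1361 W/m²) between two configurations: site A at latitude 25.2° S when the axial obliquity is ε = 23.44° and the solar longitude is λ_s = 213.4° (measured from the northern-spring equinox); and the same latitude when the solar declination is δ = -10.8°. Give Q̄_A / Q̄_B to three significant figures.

— Configuration A (φ=-25.2°):
Solar declination: sin δ = sin ε · sin λ_s = sin 23.44° × sin 213.4° = -0.21897, so δ = -12.649°.
cos H₀ = −tan(-25.2°) tan(-12.649°) = -0.1056, H₀ = 1.6766 rad.
Bracket: H₀ sin φ sin δ + cos φ cos δ sin H₀ = 1.6766×-0.42578×-0.21897 + 0.90483×0.97573×0.99441 = 0.156315 + 0.877935 = 1.034250.
Q̄ = (S₀/π) × [bracket] = (1361/π) × 1.034250 = 448.06 W/m².
— Configuration B (φ=-25.2°):
cos H₀ = −tan(-25.2°) tan(-10.800°) = -0.0898, H₀ = 1.6607 rad.
Bracket: H₀ sin φ sin δ + cos φ cos δ sin H₀ = 1.6607×-0.42578×-0.18738 + 0.90483×0.98229×0.99596 = 0.132495 + 0.885215 = 1.017710.
Q̄ = (S₀/π) × [bracket] = (1361/π) × 1.017710 = 440.89 W/m².
Ratio Q̄_A / Q̄_B = 448.06 / 440.89 = 1.016.

Q̄_A / Q̄_B ≈ 1.02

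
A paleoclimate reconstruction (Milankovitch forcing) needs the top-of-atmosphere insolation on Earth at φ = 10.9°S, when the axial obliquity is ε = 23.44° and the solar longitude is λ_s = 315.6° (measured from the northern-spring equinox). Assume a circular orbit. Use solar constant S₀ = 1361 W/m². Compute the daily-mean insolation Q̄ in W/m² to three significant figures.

Q̄ ≈ 445 W/m²

Solar declination: sin δ = sin ε · sin λ_s = sin 23.44° × sin 315.6° = -0.27832, so δ = -16.160°.
cos H₀ = −tan(-10.9°) tan(-16.160°) = -0.0558, H₀ = 1.6266 rad.
Bracket: H₀ sin φ sin δ + cos φ cos δ sin H₀ = 1.6266×-0.18910×-0.27832 + 0.98196×0.96049×0.99844 = 0.085608 + 0.941691 = 1.027299.
Q̄ = (S₀/π) × [bracket] = (1361/π) × 1.027299 = 445.0 W/m².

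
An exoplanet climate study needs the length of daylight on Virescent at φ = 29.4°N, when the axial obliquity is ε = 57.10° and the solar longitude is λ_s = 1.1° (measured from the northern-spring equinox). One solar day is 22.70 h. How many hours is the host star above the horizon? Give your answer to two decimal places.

11.42 h

Solar declination: sin δ = sin ε · sin λ_s = sin 57.10° × sin 1.1° = 0.01612, so δ = +0.924°.
cos H₀ = −tan φ · tan δ = −tan(+29.4°) × tan(+0.924°) = -0.0091, so H₀ = 1.5799 rad = 90.52°.
Daylight = 2H₀/(2π) × 22.70 h = (1.5799/π) × 22.70 = 11.42 h.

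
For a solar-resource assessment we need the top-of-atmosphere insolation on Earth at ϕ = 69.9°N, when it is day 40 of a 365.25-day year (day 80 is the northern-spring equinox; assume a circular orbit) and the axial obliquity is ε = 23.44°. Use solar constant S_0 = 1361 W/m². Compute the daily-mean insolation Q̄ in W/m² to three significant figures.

Solar longitude: L_s = 360° × (40 − 80)/365.25 = -39.425°, i.e. -39.425° + 360° = 320.575°.
sin δ = sin 23.44° × sin 320.575° = -0.25262, so δ = -14.633°.
cos h₀ = −tan(+69.9°) tan(-14.633°) = 0.7135, h₀ = 0.7764 rad.
Bracket: h₀ sin ϕ sin δ + cos ϕ cos δ sin h₀ = 0.7764×0.93909×-0.25262 + 0.34366×0.96756×0.70069 = -0.184188 + 0.232988 = 0.048800.
Q̄ = (S_0/π) × [bracket] = (1361/π) × 0.048800 = 21.14 W/m².

Q̄ ≈ 21.1 W/m²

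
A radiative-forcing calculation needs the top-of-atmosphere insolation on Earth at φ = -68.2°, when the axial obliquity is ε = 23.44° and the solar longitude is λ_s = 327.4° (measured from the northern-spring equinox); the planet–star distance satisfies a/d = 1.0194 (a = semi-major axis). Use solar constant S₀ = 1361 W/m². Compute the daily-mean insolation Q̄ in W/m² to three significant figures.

Solar declination: sin δ = sin ε · sin λ_s = sin 23.44° × sin 327.4° = -0.21432, so δ = -12.375°.
cos H₀ = −tan(-68.2°) tan(-12.375°) = -0.5486, H₀ = 2.1515 rad.
Bracket: H₀ sin φ sin δ + cos φ cos δ sin H₀ = 2.1515×-0.92849×-0.21432 + 0.37137×0.97676×0.83610 = 0.428136 + 0.303286 = 0.731422.
Inverse-square distance factor (a/d)² = 1.0194² = 1.039176.
Q̄ = (S₀/π) × 1.039176 × [bracket] = (1361/π) × 1.039176 × 0.731422 = 329.3 W/m².

Q̄ ≈ 329 W/m²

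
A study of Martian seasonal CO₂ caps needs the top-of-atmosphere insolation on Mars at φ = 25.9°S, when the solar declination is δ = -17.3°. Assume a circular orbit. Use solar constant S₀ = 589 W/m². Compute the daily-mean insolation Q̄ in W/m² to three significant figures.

Q̄ ≈ 201 W/m²

cos H₀ = −tan(-25.9°) tan(-17.300°) = -0.1512, H₀ = 1.7226 rad.
Bracket: H₀ sin φ sin δ + cos φ cos δ sin H₀ = 1.7226×-0.43680×-0.29737 + 0.89956×0.95476×0.98850 = 0.223751 + 0.848987 = 1.072738.
Q̄ = (S₀/π) × [bracket] = (589/π) × 1.072738 = 201.1 W/m².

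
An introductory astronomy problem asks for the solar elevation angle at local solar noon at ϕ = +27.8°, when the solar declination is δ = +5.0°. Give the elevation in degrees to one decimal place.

At local noon the hour angle is zero, so the zenith angle equals |ϕ − δ| = |+27.8° − (+5.000°)| = 22.800°.
Elevation = 90° − 22.800° = 67.2°.

67.2°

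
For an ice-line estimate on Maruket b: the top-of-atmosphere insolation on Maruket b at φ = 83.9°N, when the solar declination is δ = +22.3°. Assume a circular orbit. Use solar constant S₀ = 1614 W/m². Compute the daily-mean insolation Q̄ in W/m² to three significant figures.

Q̄ ≈ 609 W/m²

cos H₀ = −tan(+83.9°) tan(+22.300°) = -3.8377 ≤ −1 ⇒ polar day, H₀ = π.
Bracket: H₀ sin φ sin δ + cos φ cos δ sin H₀ = 3.1416×0.99434×0.37946 + 0.10626×0.92521×0.00000 = 1.185364 + 0.000000 = 1.185364.
Q̄ = (S₀/π) × [bracket] = (1614/π) × 1.185364 = 609.0 W/m².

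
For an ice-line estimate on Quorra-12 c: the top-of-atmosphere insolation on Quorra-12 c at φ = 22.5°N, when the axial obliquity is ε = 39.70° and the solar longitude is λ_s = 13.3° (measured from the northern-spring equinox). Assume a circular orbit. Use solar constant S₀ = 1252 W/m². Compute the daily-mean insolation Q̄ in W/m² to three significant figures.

Solar declination: sin δ = sin ε · sin λ_s = sin 39.70° × sin 13.3° = 0.14695, so δ = +8.450°.
cos H₀ = −tan(+22.5°) tan(+8.450°) = -0.0615, H₀ = 1.6324 rad.
Bracket: H₀ sin φ sin δ + cos φ cos δ sin H₀ = 1.6324×0.38268×0.14695 + 0.92388×0.98914×0.99810 = 0.091798 + 0.912110 = 1.003908.
Q̄ = (S₀/π) × [bracket] = (1252/π) × 1.003908 = 400.1 W/m².

Q̄ ≈ 400 W/m²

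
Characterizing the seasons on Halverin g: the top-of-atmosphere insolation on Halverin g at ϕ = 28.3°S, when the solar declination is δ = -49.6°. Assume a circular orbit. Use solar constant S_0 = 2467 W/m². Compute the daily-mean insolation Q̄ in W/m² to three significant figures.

Q̄ ≈ 987 W/m²

cos h₀ = −tan(-28.3°) tan(-49.600°) = -0.6327, h₀ = 2.2558 rad.
Bracket: h₀ sin ϕ sin δ + cos ϕ cos δ sin h₀ = 2.2558×-0.47409×-0.76154 + 0.88048×0.64812×0.77442 = 0.814431 + 0.441928 = 1.256359.
Q̄ = (S_0/π) × [bracket] = (2467/π) × 1.256359 = 986.6 W/m².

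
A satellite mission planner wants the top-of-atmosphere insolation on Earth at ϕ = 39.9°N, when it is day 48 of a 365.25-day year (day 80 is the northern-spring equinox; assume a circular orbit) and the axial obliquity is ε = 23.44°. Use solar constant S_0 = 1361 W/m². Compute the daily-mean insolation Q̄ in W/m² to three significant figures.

Solar longitude: L_s = 360° × (48 − 80)/365.25 = -31.540°, i.e. -31.540° + 360° = 328.460°.
sin δ = sin 23.44° × sin 328.460° = -0.20808, so δ = -12.010°.
cos h₀ = −tan(+39.9°) tan(-12.010°) = 0.1779, h₀ = 1.3920 rad.
Bracket: h₀ sin ϕ sin δ + cos ϕ cos δ sin h₀ = 1.3920×0.64145×-0.20808 + 0.76717×0.97811×0.98405 = -0.185794 + 0.738408 = 0.552614.
Q̄ = (S_0/π) × [bracket] = (1361/π) × 0.552614 = 239.4 W/m².

Q̄ ≈ 239 W/m²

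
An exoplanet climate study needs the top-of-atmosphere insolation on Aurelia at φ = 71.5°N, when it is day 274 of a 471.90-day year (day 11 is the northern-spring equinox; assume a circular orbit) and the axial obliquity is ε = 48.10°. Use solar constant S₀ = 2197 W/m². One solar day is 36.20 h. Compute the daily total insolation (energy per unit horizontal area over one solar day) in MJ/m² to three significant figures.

2.16 MJ/m²

Solar longitude: λ_s = 360° × (274 − 11)/471.90 = 200.636°.
sin δ = sin 48.10° × sin 200.636° = -0.26231, so δ = -15.207°.
cos H₀ = −tan(+71.5°) tan(-15.207°) = 0.8124, H₀ = 0.6225 rad.
Bracket: H₀ sin φ sin δ + cos φ cos δ sin H₀ = 0.6225×0.94832×-0.26231 + 0.31730×0.96498×0.58307 = -0.154849 + 0.178529 = 0.023680.
Q̄ = (S₀/π) × [bracket] = (2197/π) × 0.023680 = 16.560 W/m².
Daily total = Q̄ × 36.20 h × 3600 s/h = 16.560 × 36.20 × 3600 / 10⁶ = 2.158 MJ/m².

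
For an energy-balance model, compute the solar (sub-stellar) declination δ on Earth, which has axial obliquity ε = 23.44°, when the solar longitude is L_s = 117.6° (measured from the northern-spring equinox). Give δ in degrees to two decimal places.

δ = +20.64°

sin δ = sin ε · sin L_s = sin 23.44° × sin 117.6° = 0.352522.
δ = arcsin(0.352522) = +20.64°.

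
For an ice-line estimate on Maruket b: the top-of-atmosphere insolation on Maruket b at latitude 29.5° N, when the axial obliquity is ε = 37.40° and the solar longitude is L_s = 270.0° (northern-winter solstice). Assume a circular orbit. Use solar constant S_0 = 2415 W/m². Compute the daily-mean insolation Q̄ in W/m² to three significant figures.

Q̄ ≈ 221 W/m²

Solar declination: sin δ = sin ε · sin L_s = sin 37.40° × sin 270.0° = -0.60738, so δ = -37.400°.
cos h₀ = −tan(+29.5°) tan(-37.400°) = 0.4326, h₀ = 1.1235 rad.
Bracket: h₀ sin ϕ sin δ + cos ϕ cos δ sin h₀ = 1.1235×0.49242×-0.60738 + 0.87036×0.79441×0.90160 = -0.336023 + 0.623387 = 0.287364.
Q̄ = (S_0/π) × [bracket] = (2415/π) × 0.287364 = 220.9 W/m².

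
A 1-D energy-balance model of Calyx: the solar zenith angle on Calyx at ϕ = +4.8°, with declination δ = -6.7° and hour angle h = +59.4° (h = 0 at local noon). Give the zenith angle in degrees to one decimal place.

θ_z = 60.4°

cos θ_z = sin ϕ sin δ + cos ϕ cos δ cos h = -0.009763 + 0.503792 = 0.494029.
θ_z = arccos(0.494029) = 60.4°.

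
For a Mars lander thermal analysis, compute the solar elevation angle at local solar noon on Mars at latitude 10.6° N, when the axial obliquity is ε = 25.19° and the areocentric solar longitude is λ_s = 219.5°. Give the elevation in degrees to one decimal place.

63.7°

sin δ = sin 25.19° × sin 219.5° = -0.27073, so δ = -15.708°.
At local noon the hour angle is zero, so the zenith angle equals |φ − δ| = |+10.6° − (-15.708°)| = 26.308°.
Elevation = 90° − 26.308° = 63.7°.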